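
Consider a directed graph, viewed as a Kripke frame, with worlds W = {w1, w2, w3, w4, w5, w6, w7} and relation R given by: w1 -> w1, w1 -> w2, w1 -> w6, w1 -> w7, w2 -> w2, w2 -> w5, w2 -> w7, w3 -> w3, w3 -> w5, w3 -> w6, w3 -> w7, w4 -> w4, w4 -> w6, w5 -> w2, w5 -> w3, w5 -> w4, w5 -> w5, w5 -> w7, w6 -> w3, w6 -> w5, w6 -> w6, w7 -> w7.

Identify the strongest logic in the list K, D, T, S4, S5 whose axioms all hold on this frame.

Serial (axiom D): yes — every world has a successor (e.g. w1 R w1).
Reflexive (axiom T): yes — every world is R-related to itself.
Transitive (axiom 4): no — w1 R w2 and w2 R w5, but not w1 R w5.
Euclidean (axiom 5): no — w1 R w2 and w1 R w6, but not w2 R w6.
So F validates K, D, T; S4 would additionally require R to be transitive. The strongest is T.

T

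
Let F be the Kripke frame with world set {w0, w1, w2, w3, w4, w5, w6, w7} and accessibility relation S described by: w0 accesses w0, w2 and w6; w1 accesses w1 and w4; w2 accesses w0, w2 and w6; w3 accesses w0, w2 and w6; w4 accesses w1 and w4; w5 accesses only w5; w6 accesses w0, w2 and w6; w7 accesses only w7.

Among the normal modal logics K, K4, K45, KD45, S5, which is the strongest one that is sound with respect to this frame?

Transitive (axiom 4): yes — every two-step S-path is closed by a direct edge.
Euclidean (axiom 5): yes — any two successors of a common world are S-related.
Serial (axiom D): yes — every world has a successor (e.g. w0 S w0).
Reflexive (axiom T): no — w3 is not related to itself.
So F validates K, K4, K45, KD45; S5 would additionally require S to be reflexive. The strongest is KD45.

KD45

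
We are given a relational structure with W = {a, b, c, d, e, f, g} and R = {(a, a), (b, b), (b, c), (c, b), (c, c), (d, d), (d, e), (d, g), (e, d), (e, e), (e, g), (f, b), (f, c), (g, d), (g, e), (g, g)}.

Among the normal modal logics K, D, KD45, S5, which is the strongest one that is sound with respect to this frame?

KD45

Serial (axiom D): yes — every world has a successor (e.g. a R a).
Euclidean (axiom 5): yes — any two successors of a common world are R-related.
Transitive (axiom 4): yes — every two-step R-path is closed by a direct edge.
Reflexive (axiom T): no — f is not related to itself.
So F validates K, D, KD45; S5 would additionally require R to be reflexive. The strongest is KD45.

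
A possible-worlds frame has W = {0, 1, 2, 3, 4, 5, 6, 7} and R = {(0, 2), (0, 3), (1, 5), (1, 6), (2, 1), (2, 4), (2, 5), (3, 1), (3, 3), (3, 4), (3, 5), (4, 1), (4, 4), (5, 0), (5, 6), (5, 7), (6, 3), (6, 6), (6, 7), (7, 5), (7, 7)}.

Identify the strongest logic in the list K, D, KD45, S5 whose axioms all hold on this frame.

Serial (axiom D): yes — every world has a successor (e.g. 0 R 2).
Euclidean (axiom 5): no — 0 R 2 and 0 R 3, but not 2 R 3.
Transitive (axiom 4): no — 0 R 2 and 2 R 1, but not 0 R 1.
Reflexive (axiom T): no — 0 is not related to itself.
So F validates K, D; KD45 would additionally require R to be Euclidean and transitive. The strongest is D.

D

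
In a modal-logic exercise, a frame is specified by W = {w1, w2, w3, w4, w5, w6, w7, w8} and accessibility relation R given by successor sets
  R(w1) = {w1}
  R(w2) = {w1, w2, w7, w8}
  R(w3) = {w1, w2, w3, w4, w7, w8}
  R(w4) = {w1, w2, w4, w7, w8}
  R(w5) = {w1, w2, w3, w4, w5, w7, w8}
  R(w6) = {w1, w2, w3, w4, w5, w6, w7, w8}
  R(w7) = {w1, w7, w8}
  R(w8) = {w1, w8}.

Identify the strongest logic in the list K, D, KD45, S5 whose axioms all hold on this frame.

Serial (axiom D): yes — every world has a successor (e.g. w1 R w1).
Euclidean (axiom 5): no — w2 R w1 and w2 R w7, but not w1 R w7.
Transitive (axiom 4): yes — every two-step R-path is closed by a direct edge.
Reflexive (axiom T): yes — every world is R-related to itself.
So F validates K, D; KD45 would additionally require R to be Euclidean. The strongest is D.

D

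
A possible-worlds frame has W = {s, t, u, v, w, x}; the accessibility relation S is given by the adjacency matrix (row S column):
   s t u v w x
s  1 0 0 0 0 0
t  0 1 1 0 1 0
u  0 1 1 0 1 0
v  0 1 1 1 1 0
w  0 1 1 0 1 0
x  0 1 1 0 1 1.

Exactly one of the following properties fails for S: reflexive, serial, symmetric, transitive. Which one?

symmetric

Reflexive: yes — every world is S-related to itself.
Serial: yes — every world has a successor (e.g. s S s).
Symmetric: no — v S t but not t S v.
Transitive: yes — every two-step S-path is closed by a direct edge.
Only symmetric fails.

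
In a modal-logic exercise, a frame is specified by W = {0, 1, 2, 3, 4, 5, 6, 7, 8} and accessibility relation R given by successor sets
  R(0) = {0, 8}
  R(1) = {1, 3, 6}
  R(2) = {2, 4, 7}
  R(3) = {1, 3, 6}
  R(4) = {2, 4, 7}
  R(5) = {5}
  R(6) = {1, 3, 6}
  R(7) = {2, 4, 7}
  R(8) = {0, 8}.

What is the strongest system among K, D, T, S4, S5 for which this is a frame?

Serial (axiom D): yes — every world has a successor (e.g. 0 R 0).
Reflexive (axiom T): yes — every world is R-related to itself.
Transitive (axiom 4): yes — every two-step R-path is closed by a direct edge.
Euclidean (axiom 5): yes — any two successors of a common world are R-related.
So F validates K, D, T, S4, S5. The strongest is S5.

S5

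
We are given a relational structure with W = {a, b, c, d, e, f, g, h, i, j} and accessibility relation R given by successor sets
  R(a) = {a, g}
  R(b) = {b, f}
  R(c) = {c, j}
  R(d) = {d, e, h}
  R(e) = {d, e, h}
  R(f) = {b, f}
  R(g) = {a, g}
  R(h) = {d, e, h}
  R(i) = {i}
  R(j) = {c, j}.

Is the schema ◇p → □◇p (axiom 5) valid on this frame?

Yes

The schema 5 characterises exactly the Euclidean frames.
Euclidean: yes — any two successors of a common world are R-related.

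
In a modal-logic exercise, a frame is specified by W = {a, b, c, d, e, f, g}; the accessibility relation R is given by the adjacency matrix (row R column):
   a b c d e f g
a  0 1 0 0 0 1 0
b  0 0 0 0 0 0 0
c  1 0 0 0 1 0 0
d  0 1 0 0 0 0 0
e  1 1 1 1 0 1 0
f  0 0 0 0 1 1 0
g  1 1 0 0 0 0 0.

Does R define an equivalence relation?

Reflexive: no — a is not related to itself.
Symmetric: no — a R b but not b R a.
Transitive: no — a R f and f R e, but not a R e.
So R is not an equivalence relation.

No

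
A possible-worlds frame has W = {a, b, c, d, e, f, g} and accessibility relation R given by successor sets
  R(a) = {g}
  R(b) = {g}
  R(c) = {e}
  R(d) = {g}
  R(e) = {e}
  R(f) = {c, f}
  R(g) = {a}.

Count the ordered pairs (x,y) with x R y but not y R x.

4

Enumerating: (b,g), (c,e), (d,g), (f,c).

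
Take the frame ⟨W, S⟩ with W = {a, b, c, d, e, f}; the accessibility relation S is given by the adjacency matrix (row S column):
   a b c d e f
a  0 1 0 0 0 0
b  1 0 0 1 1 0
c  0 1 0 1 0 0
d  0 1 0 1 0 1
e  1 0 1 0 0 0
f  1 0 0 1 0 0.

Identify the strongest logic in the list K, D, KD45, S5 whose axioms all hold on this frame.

D

Serial (axiom D): yes — every world has a successor (e.g. a S b).
Euclidean (axiom 5): no — b S a and b S d, but not a S d.
Transitive (axiom 4): no — a S b and b S d, but not a S d.
Reflexive (axiom T): no — a is not related to itself.
So F validates K, D; KD45 would additionally require S to be Euclidean and transitive. The strongest is D.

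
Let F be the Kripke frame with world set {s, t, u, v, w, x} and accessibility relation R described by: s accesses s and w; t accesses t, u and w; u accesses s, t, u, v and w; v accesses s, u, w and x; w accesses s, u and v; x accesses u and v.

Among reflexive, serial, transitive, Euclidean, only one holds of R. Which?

serial

Reflexive: no — v is not related to itself.
Serial: yes — every world has a successor (e.g. s R s).
Transitive: no — s R w and w R u, but not s R u.
Euclidean: no — u R s and u R t, but not s R t.
Only serial holds.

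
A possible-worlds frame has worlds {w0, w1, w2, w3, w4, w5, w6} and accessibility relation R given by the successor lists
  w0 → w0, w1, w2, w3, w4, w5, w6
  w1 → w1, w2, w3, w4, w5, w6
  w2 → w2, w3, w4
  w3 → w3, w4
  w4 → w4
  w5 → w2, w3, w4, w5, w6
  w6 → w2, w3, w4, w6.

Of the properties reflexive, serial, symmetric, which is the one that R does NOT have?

Reflexive: yes — every world is R-related to itself.
Serial: yes — every world has a successor (e.g. w0 R w0).
Symmetric: no — w0 R w1 but not w1 R w0.
Only symmetric fails.

symmetric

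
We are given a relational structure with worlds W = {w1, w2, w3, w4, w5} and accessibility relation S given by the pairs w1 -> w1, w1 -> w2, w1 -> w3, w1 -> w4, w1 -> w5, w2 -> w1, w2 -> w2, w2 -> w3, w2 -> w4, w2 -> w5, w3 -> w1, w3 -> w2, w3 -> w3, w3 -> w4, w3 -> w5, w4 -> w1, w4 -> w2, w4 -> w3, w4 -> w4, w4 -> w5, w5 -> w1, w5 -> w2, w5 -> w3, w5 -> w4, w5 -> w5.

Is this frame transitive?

Transitive: yes — every two-step S-path is closed by a direct edge.

Yes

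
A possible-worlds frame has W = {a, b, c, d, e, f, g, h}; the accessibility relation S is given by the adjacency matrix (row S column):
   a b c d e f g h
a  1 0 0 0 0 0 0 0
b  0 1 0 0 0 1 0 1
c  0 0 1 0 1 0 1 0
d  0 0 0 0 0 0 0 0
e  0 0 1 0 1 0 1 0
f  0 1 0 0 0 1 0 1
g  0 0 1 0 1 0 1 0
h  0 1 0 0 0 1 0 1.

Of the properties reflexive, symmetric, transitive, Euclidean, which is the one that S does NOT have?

reflexive

Reflexive: no — d is not related to itself.
Symmetric: yes — every pair in S has its reverse in S.
Transitive: yes — every two-step S-path is closed by a direct edge.
Euclidean: yes — any two successors of a common world are S-related.
Only reflexive fails.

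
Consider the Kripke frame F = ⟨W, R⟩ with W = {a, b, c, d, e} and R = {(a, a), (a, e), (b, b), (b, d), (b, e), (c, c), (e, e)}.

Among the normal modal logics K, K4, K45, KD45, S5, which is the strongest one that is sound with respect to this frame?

K4

Transitive (axiom 4): yes — every two-step R-path is closed by a direct edge.
Euclidean (axiom 5): no — b R d and b R e, but not d R e.
Serial (axiom D): no — d has no R-successor.
Reflexive (axiom T): no — d is not related to itself.
So F validates K, K4; K45 would additionally require R to be Euclidean. The strongest is K4.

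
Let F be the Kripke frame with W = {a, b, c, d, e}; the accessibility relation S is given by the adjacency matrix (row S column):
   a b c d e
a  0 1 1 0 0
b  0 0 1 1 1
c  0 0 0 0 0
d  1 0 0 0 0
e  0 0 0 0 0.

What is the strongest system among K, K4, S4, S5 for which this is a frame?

K

Transitive (axiom 4): no — a S b and b S d, but not a S d.
Reflexive (axiom T): no — a is not related to itself.
Euclidean (axiom 5): no — a S c and a S b, but not c S b.
So F validates K; K4 would additionally require S to be transitive. The strongest is K.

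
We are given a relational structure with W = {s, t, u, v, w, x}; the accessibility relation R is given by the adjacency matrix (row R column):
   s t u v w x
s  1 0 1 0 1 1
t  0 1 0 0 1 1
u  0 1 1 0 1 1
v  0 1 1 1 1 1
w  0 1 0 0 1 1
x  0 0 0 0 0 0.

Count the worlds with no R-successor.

Enumerating: x.

1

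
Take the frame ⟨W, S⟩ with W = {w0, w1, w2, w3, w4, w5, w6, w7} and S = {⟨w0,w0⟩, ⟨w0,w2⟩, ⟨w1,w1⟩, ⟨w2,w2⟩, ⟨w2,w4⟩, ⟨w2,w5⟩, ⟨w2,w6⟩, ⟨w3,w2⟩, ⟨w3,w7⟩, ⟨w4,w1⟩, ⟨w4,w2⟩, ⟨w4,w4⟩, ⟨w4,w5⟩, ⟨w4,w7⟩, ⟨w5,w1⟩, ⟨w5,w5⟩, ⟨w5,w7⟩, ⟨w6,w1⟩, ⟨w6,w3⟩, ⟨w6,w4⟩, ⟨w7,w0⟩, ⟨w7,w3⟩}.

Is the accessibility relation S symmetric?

No

Symmetric: no — w0 S w2 but not w2 S w0.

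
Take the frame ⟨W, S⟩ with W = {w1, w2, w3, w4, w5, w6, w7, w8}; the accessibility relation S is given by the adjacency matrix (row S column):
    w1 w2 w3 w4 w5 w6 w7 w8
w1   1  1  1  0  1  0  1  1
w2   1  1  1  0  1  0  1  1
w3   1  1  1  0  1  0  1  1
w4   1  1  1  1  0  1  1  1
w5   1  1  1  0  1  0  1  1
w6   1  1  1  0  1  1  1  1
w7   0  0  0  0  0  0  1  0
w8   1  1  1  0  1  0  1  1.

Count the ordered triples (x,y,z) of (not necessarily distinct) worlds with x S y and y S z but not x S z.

Enumerating: (w4,w1,w5), (w4,w2,w5), (w4,w3,w5), (w4,w6,w5), (w4,w8,w5).

5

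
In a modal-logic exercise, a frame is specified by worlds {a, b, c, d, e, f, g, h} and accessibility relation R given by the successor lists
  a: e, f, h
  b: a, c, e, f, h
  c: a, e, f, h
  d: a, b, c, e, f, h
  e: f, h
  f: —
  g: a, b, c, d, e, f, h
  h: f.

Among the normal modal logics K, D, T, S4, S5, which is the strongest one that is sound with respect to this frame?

Serial (axiom D): no — f has no R-successor.
Reflexive (axiom T): no — a is not related to itself.
Transitive (axiom 4): yes — every two-step R-path is closed by a direct edge.
Euclidean (axiom 5): no — a R f and a R e, but not f R e.
So F validates K; D would additionally require R to be serial. The strongest is K.

K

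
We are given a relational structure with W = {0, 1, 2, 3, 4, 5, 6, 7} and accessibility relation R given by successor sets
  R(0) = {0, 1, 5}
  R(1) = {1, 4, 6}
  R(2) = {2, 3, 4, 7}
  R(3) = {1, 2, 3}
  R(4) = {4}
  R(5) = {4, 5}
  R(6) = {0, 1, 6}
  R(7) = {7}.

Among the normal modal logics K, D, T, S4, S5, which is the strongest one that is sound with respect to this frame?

T

Serial (axiom D): yes — every world has a successor (e.g. 0 R 0).
Reflexive (axiom T): yes — every world is R-related to itself.
Transitive (axiom 4): no — 0 R 1 and 1 R 4, but not 0 R 4.
Euclidean (axiom 5): no — 0 R 1 and 0 R 5, but not 1 R 5.
So F validates K, D, T; S4 would additionally require R to be transitive. The strongest is T.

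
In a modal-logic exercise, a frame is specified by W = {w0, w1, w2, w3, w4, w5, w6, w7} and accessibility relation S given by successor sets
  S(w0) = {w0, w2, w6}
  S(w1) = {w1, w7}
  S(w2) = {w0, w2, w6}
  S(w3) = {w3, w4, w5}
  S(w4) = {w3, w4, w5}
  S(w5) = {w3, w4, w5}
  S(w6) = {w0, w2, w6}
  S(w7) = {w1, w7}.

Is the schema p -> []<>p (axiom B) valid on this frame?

Yes

By correspondence theory, B is valid on a frame iff S is symmetric.
Symmetric: yes — every pair in S has its reverse in S.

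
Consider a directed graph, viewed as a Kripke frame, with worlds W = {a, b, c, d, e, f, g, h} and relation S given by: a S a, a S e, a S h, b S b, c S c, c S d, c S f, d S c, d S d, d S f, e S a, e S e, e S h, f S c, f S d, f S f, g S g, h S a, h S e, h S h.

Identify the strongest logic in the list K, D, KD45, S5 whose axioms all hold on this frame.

S5

Serial (axiom D): yes — every world has a successor (e.g. a S a).
Euclidean (axiom 5): yes — any two successors of a common world are S-related.
Transitive (axiom 4): yes — every two-step S-path is closed by a direct edge.
Reflexive (axiom T): yes — every world is S-related to itself.
So F validates K, D, KD45, S5. The strongest is S5.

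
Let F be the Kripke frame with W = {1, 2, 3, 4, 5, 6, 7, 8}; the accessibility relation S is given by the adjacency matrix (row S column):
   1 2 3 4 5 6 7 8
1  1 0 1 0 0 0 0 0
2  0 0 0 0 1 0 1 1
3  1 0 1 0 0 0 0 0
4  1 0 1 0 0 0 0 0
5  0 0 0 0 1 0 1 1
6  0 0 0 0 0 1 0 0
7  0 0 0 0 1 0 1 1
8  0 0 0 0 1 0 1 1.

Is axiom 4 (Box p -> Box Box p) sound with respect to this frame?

Yes

By correspondence theory, 4 is valid on a frame iff S is transitive.
Transitive: yes — every two-step S-path is closed by a direct edge.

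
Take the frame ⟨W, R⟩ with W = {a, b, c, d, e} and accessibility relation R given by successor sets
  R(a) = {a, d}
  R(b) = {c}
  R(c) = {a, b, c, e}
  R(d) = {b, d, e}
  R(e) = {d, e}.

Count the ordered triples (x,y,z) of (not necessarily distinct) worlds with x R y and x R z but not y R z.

14

Enumerating: (a,d,a), (c,a,b), (c,a,c), (c,a,e), (c,b,a), (c,b,b), (c,b,e), (c,e,a), (c,e,b), (c,e,c), (d,b,b), (d,b,d), (d,b,e), (d,e,b).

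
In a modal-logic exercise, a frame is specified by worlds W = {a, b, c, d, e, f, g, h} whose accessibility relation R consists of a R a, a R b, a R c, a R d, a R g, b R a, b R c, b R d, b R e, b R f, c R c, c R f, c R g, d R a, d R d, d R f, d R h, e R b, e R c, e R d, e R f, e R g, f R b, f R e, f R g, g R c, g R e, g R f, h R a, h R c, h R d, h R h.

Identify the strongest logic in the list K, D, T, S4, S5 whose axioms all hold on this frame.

D

Serial (axiom D): yes — every world has a successor (e.g. a R a).
Reflexive (axiom T): no — b is not related to itself.
Transitive (axiom 4): no — a R b and b R e, but not a R e.
Euclidean (axiom 5): no — a R b and a R g, but not b R g.
So F validates K, D; T would additionally require R to be reflexive. The strongest is D.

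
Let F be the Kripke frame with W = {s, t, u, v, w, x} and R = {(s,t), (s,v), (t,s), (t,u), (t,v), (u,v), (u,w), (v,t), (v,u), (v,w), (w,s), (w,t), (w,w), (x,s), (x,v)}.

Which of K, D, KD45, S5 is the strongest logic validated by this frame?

D

Serial (axiom D): yes — every world has a successor (e.g. s R t).
Euclidean (axiom 5): no — t R s and t R u, but not s R u.
Transitive (axiom 4): no — s R t and t R u, but not s R u.
Reflexive (axiom T): no — s is not related to itself.
So F validates K, D; KD45 would additionally require R to be Euclidean and transitive. The strongest is D.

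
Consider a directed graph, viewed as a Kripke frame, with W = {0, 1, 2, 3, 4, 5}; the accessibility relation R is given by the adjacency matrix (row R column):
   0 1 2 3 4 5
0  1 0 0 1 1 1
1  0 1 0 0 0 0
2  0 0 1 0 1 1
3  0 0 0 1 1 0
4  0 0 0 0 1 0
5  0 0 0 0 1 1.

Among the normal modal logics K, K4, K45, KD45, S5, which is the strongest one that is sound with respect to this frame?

Transitive (axiom 4): yes — every two-step R-path is closed by a direct edge.
Euclidean (axiom 5): no — 0 R 3 and 0 R 5, but not 3 R 5.
Serial (axiom D): yes — every world has a successor (e.g. 0 R 0).
Reflexive (axiom T): yes — every world is R-related to itself.
So F validates K, K4; K45 would additionally require R to be Euclidean. The strongest is K4.

K4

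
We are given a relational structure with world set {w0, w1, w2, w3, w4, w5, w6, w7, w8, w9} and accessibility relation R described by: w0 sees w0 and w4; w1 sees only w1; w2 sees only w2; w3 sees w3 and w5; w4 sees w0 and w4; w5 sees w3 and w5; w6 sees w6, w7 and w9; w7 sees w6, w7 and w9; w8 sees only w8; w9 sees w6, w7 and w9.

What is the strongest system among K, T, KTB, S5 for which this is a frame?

S5

Reflexive (axiom T): yes — every world is R-related to itself.
Symmetric (axiom B): yes — every pair in R has its reverse in R.
Euclidean (axiom 5): yes — any two successors of a common world are R-related.
So F validates K, T, KTB, S5. The strongest is S5.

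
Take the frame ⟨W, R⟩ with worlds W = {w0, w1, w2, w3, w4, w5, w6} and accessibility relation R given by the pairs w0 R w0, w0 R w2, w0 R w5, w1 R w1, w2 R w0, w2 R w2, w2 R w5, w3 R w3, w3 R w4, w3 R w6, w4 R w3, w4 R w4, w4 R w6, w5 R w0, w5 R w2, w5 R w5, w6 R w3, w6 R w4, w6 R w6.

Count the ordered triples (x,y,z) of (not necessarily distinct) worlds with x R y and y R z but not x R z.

R is transitive; there are no such tuples.

0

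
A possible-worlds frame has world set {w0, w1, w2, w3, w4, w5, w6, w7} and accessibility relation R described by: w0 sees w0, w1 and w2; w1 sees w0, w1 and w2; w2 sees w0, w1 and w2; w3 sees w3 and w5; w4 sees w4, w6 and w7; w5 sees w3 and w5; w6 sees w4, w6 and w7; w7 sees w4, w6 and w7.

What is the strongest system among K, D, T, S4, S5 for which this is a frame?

Serial (axiom D): yes — every world has a successor (e.g. w0 R w0).
Reflexive (axiom T): yes — every world is R-related to itself.
Transitive (axiom 4): yes — every two-step R-path is closed by a direct edge.
Euclidean (axiom 5): yes — any two successors of a common world are R-related.
So F validates K, D, T, S4, S5. The strongest is S5.

S5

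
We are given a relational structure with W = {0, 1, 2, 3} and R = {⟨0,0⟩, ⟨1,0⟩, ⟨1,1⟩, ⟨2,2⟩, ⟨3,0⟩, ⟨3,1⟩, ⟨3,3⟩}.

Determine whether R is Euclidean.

Euclidean: no — 3 R 0 and 3 R 1, but not 0 R 1.

No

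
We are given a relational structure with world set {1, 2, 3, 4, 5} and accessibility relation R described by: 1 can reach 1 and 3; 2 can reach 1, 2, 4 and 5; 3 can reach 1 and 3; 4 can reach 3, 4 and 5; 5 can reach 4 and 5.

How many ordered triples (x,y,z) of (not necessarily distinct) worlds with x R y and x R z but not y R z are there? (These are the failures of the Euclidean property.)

Enumerating: (2,1,2), (2,1,4), (2,1,5), (2,4,1), (2,4,2), (2,5,1), (2,5,2), (4,3,4), (4,3,5), (4,5,3).

10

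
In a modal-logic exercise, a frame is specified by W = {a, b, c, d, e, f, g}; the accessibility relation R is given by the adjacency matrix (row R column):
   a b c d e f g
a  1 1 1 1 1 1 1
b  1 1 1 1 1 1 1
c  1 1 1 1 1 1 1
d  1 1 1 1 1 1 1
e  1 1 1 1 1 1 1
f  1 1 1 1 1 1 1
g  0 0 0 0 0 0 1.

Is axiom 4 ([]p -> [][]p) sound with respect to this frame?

Yes

By correspondence theory, 4 is valid on a frame iff R is transitive.
Transitive: yes — every two-step R-path is closed by a direct edge.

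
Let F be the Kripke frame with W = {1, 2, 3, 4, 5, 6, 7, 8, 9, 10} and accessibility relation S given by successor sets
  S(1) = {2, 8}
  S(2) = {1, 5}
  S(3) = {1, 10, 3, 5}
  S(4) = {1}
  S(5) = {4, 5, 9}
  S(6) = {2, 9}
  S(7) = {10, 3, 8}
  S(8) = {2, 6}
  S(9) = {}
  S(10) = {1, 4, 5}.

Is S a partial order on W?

Reflexive: no — 1 is not related to itself.
Transitive: no — 1 S 2 and 2 S 5, but not 1 S 5.
Antisymmetric: no — 1 S 2 and 2 S 1 with 1 ≠ 2.
So S is not a partial order.

No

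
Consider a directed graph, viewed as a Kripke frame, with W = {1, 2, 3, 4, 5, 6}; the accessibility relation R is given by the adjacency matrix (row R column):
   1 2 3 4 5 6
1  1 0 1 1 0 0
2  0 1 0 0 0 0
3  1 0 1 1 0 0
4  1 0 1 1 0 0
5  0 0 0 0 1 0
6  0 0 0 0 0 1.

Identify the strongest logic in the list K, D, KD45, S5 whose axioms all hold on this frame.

S5

Serial (axiom D): yes — every world has a successor (e.g. 1 R 1).
Euclidean (axiom 5): yes — any two successors of a common world are R-related.
Transitive (axiom 4): yes — every two-step R-path is closed by a direct edge.
Reflexive (axiom T): yes — every world is R-related to itself.
So F validates K, D, KD45, S5. The strongest is S5.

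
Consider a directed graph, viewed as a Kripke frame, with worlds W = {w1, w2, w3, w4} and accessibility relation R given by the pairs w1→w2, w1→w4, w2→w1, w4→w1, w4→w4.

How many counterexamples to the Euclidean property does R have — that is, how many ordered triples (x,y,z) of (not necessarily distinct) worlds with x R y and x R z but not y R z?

Enumerating: (w1,w2,w2), (w1,w2,w4), (w1,w4,w2), (w2,w1,w1), (w4,w1,w1).

5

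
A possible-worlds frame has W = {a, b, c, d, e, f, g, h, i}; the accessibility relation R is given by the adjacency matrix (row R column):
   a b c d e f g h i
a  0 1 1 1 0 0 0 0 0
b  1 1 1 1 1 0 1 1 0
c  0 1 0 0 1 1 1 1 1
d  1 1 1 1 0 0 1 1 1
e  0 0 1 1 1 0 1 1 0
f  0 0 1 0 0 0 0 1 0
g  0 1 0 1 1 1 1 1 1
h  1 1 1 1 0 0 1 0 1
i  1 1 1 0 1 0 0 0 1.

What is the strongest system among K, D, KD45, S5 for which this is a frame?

Serial (axiom D): yes — every world has a successor (e.g. a R b).
Euclidean (axiom 5): no — a R c and a R d, but not c R d.
Transitive (axiom 4): no — a R b and b R e, but not a R e.
Reflexive (axiom T): no — a is not related to itself.
So F validates K, D; KD45 would additionally require R to be Euclidean and transitive. The strongest is D.

D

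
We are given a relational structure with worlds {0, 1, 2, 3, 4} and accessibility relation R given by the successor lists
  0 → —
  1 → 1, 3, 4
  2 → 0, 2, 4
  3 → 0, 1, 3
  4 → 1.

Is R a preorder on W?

Reflexive: no — 0 is not related to itself.
Transitive: no — 1 R 3 and 3 R 0, but not 1 R 0.
So R is not a preorder.

No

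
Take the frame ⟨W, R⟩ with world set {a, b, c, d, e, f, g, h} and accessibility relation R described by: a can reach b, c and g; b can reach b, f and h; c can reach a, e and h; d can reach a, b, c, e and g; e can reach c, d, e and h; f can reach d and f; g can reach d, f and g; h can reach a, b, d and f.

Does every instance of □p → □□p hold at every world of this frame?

No

By correspondence theory, 4 is valid on a frame iff R is transitive.
Transitive: no — a R b and b R f, but not a R f.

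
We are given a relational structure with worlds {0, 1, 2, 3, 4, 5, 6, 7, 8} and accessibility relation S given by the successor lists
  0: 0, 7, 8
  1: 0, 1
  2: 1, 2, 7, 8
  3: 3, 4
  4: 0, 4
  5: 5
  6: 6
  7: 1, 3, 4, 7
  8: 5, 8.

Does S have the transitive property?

Transitive: no — 0 S 7 and 7 S 1, but not 0 S 1.

No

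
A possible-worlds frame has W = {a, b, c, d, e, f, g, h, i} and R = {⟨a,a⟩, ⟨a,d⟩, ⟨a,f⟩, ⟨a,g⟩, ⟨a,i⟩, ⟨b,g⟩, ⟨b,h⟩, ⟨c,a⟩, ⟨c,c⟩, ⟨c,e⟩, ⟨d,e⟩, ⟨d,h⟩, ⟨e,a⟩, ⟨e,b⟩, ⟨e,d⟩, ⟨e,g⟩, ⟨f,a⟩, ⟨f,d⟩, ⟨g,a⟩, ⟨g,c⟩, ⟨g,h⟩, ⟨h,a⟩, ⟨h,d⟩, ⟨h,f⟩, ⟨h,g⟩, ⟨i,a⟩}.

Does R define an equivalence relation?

Reflexive: no — b is not related to itself.
Symmetric: no — a R d but not d R a.
Transitive: no — a R d and d R e, but not a R e.
So R is not an equivalence relation.

No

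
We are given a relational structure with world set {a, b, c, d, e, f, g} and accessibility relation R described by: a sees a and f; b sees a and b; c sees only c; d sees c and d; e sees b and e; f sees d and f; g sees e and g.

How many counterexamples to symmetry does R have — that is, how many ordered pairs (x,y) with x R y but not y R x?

Enumerating: (a,f), (b,a), (d,c), (e,b), (f,d), (g,e).

6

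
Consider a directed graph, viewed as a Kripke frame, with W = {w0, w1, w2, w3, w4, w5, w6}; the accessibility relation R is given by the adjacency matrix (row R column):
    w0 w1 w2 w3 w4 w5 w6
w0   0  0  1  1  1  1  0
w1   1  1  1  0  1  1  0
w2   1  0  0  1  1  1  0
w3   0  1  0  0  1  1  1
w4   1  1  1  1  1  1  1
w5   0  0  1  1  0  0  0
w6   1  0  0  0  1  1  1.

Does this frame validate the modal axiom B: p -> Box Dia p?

No

Axiom B corresponds to the accessibility relation being symmetric.
Symmetric: no — w0 R w3 but not w3 R w0.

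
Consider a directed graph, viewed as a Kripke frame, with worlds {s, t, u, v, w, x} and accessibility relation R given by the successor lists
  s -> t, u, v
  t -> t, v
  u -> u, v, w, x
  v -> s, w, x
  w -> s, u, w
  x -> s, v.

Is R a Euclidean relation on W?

Euclidean: no — s R t and s R u, but not t R u.

No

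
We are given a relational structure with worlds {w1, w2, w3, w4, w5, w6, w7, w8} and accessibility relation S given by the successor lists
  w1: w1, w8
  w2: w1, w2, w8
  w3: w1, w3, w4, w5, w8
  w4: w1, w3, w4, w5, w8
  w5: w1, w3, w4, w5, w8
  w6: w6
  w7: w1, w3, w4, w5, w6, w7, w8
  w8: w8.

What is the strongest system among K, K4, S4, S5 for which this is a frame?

Transitive (axiom 4): yes — every two-step S-path is closed by a direct edge.
Reflexive (axiom T): yes — every world is S-related to itself.
Euclidean (axiom 5): no — w2 S w8 and w2 S w1, but not w8 S w1.
So F validates K, K4, S4; S5 would additionally require S to be Euclidean. The strongest is S4.

S4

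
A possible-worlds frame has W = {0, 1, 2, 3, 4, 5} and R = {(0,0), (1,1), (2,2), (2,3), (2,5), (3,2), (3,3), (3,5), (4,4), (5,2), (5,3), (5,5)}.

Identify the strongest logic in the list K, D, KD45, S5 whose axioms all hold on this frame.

S5

Serial (axiom D): yes — every world has a successor (e.g. 0 R 0).
Euclidean (axiom 5): yes — any two successors of a common world are R-related.
Transitive (axiom 4): yes — every two-step R-path is closed by a direct edge.
Reflexive (axiom T): yes — every world is R-related to itself.
So F validates K, D, KD45, S5. The strongest is S5.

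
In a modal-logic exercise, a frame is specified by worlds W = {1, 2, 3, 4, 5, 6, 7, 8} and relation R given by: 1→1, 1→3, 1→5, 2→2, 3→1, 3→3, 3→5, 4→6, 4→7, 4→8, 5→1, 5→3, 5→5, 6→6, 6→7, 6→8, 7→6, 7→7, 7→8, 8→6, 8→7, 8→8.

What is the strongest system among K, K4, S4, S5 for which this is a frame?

K4

Transitive (axiom 4): yes — every two-step R-path is closed by a direct edge.
Reflexive (axiom T): no — 4 is not related to itself.
Euclidean (axiom 5): yes — any two successors of a common world are R-related.
So F validates K, K4; S4 would additionally require R to be reflexive. The strongest is K4.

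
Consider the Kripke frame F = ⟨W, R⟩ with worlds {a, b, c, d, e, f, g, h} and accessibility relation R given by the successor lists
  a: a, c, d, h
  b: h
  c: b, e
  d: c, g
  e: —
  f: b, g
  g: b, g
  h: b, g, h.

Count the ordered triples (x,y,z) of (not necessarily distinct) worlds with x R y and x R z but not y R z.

Enumerating: (a,c,a), (a,c,c), (a,c,d), (a,c,h), (a,d,a), (a,d,d), (a,d,h), (a,h,a), (a,h,c), (a,h,d), (c,b,b), (c,b,e), … and 12 more.
Total: 24.

24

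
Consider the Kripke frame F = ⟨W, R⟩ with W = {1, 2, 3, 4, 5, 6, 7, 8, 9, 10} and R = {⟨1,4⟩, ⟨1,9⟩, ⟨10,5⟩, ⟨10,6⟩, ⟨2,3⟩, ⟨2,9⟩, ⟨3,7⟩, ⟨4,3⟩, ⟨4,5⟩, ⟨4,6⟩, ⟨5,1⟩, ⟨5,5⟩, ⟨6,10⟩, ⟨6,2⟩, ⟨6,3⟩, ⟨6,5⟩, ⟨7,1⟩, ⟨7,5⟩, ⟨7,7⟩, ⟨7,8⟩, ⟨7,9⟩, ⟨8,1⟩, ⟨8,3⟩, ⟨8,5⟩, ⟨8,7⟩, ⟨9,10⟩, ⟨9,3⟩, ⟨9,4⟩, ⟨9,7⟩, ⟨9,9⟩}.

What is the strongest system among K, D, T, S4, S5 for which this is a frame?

Serial (axiom D): yes — every world has a successor (e.g. 1 R 4).
Reflexive (axiom T): no — 1 is not related to itself.
Transitive (axiom 4): no — 1 R 4 and 4 R 3, but not 1 R 3.
Euclidean (axiom 5): no — 1 R 4 and 1 R 9, but not 4 R 9.
So F validates K, D; T would additionally require R to be reflexive. The strongest is D.

D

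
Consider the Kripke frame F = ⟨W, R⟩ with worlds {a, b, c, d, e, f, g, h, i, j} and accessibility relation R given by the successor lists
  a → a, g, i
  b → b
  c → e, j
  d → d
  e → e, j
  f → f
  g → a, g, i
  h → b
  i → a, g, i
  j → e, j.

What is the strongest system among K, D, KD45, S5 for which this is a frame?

Serial (axiom D): yes — every world has a successor (e.g. a R a).
Euclidean (axiom 5): yes — any two successors of a common world are R-related.
Transitive (axiom 4): yes — every two-step R-path is closed by a direct edge.
Reflexive (axiom T): no — c is not related to itself.
So F validates K, D, KD45; S5 would additionally require R to be reflexive. The strongest is KD45.

KD45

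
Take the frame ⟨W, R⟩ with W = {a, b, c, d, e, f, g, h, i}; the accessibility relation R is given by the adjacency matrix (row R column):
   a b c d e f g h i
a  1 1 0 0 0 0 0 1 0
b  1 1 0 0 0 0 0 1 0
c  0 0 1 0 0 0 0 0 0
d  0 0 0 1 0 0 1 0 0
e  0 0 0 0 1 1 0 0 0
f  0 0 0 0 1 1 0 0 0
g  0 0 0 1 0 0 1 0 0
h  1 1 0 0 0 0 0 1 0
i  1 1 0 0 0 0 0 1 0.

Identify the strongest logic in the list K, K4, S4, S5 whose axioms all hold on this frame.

Transitive (axiom 4): yes — every two-step R-path is closed by a direct edge.
Reflexive (axiom T): no — i is not related to itself.
Euclidean (axiom 5): yes — any two successors of a common world are R-related.
So F validates K, K4; S4 would additionally require R to be reflexive. The strongest is K4.

K4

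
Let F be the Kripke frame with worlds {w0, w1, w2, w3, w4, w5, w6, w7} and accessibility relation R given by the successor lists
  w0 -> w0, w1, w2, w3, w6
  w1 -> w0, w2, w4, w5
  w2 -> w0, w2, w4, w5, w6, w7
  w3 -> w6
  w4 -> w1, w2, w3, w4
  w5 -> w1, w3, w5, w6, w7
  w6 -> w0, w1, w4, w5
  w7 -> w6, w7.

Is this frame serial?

Serial: yes — every world has a successor (e.g. w0 R w0).

Yes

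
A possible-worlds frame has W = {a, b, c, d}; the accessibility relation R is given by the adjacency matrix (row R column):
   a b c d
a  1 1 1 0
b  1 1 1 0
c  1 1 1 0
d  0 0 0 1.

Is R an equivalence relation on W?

Reflexive: yes — every world is R-related to itself.
Symmetric: yes — every pair in R has its reverse in R.
Transitive: yes — every two-step R-path is closed by a direct edge.
So R is an equivalence relation.

Yes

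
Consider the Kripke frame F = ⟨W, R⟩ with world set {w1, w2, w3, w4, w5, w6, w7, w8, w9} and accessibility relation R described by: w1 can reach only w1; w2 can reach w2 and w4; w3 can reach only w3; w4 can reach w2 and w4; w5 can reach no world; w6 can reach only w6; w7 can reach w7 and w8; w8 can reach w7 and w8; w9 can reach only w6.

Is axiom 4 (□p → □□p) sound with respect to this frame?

Yes

By correspondence theory, 4 is valid on a frame iff R is transitive.
Transitive: yes — every two-step R-path is closed by a direct edge.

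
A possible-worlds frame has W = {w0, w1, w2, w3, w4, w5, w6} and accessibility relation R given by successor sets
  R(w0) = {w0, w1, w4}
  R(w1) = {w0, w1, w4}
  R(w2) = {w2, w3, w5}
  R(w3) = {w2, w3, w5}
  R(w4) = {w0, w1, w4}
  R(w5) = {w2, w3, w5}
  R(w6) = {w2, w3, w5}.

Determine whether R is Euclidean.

Euclidean: yes — any two successors of a common world are R-related.

Yes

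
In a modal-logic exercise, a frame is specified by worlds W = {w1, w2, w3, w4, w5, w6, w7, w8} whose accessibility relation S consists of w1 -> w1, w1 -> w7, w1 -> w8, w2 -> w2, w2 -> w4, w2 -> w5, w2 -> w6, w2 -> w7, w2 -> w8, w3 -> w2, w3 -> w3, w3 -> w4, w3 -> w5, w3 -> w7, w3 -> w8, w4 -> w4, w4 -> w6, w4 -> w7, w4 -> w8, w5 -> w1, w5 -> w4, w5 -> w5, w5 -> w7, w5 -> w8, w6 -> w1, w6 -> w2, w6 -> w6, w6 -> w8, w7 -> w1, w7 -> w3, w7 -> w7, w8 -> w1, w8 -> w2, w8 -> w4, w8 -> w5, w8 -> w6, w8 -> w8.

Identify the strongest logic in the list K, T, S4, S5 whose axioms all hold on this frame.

Reflexive (axiom T): yes — every world is S-related to itself.
Transitive (axiom 4): no — w1 S w7 and w7 S w3, but not w1 S w3.
Euclidean (axiom 5): no — w1 S w7 and w1 S w8, but not w7 S w8.
So F validates K, T; S4 would additionally require S to be transitive. The strongest is T.

T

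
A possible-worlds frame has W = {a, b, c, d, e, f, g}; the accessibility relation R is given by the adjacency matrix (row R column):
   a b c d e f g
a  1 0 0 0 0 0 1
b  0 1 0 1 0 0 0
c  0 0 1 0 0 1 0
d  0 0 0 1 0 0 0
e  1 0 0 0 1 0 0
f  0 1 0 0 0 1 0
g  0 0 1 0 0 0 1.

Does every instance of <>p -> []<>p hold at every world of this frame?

No

Axiom 5 corresponds to the accessibility relation being Euclidean.
Euclidean: no — a R g and a R a, but not g R a.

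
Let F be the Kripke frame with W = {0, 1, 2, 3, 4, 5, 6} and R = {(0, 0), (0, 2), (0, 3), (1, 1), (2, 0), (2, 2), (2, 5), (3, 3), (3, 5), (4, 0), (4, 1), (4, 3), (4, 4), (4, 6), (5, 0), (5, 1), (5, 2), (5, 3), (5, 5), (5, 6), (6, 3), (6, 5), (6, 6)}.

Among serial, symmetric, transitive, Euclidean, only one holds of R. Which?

Serial: yes — every world has a successor (e.g. 0 R 0).
Symmetric: no — 0 R 3 but not 3 R 0.
Transitive: no — 0 R 2 and 2 R 5, but not 0 R 5.
Euclidean: no — 0 R 2 and 0 R 3, but not 2 R 3.
Only serial holds.

serial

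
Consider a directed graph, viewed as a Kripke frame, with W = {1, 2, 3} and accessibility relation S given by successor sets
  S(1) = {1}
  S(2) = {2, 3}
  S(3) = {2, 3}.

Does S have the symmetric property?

Symmetric: yes — every pair in S has its reverse in S.

Yes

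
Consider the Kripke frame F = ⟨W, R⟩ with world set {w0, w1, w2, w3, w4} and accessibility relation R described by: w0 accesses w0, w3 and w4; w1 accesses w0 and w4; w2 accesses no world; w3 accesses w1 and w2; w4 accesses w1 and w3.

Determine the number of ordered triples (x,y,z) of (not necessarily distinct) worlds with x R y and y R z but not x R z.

Enumerating: (w0,w3,w1), (w0,w3,w2), (w0,w4,w1), (w1,w0,w3), (w1,w4,w1), (w1,w4,w3), (w3,w1,w0), (w3,w1,w4), (w4,w1,w0), (w4,w1,w4), (w4,w3,w2).

11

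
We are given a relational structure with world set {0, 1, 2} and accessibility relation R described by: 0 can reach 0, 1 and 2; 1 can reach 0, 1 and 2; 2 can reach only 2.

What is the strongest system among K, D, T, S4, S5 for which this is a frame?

Serial (axiom D): yes — every world has a successor (e.g. 0 R 0).
Reflexive (axiom T): yes — every world is R-related to itself.
Transitive (axiom 4): yes — every two-step R-path is closed by a direct edge.
Euclidean (axiom 5): no — 0 R 2 and 0 R 1, but not 2 R 1.
So F validates K, D, T, S4; S5 would additionally require R to be Euclidean. The strongest is S4.

S4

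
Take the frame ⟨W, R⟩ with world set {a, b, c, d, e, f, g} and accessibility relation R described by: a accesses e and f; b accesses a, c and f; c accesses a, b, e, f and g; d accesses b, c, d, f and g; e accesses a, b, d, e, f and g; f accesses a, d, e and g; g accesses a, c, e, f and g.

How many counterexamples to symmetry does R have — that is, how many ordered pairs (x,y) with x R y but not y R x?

11

Enumerating: (b,a), (b,f), (c,a), (c,e), (c,f), (d,b), (d,c), (d,g), (e,b), (e,d), (g,a).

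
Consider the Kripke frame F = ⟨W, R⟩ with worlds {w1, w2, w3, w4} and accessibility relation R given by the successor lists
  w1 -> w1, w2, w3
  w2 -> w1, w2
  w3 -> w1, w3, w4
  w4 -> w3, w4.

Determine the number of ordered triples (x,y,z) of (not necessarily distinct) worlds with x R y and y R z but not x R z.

4

Enumerating: (w1,w3,w4), (w2,w1,w3), (w3,w1,w2), (w4,w3,w1).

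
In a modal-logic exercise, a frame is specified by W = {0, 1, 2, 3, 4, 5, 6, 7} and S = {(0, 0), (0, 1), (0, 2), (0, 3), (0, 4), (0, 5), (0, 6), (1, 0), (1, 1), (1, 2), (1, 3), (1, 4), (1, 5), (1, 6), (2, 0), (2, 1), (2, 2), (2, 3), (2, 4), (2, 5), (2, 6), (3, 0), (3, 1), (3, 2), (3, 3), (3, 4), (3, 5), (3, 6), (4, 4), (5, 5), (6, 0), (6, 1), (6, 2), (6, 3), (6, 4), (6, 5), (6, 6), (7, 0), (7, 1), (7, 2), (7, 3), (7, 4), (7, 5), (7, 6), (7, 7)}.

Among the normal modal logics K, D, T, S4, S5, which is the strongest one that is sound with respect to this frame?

Serial (axiom D): yes — every world has a successor (e.g. 0 S 0).
Reflexive (axiom T): yes — every world is S-related to itself.
Transitive (axiom 4): yes — every two-step S-path is closed by a direct edge.
Euclidean (axiom 5): no — 0 S 4 and 0 S 1, but not 4 S 1.
So F validates K, D, T, S4; S5 would additionally require S to be Euclidean. The strongest is S4.

S4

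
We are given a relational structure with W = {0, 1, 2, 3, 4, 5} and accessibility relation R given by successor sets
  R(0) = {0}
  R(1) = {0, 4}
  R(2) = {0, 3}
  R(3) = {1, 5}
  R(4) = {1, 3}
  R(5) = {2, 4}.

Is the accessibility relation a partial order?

No

Reflexive: no — 1 is not related to itself.
Transitive: no — 1 R 4 and 4 R 3, but not 1 R 3.
Antisymmetric: no — 1 R 4 and 4 R 1 with 1 ≠ 4.
So R is not a partial order.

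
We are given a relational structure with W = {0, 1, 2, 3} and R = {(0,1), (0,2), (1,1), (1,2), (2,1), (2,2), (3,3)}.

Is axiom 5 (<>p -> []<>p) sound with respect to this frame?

By correspondence theory, 5 is valid on a frame iff R is Euclidean.
Euclidean: yes — any two successors of a common world are R-related.

Yes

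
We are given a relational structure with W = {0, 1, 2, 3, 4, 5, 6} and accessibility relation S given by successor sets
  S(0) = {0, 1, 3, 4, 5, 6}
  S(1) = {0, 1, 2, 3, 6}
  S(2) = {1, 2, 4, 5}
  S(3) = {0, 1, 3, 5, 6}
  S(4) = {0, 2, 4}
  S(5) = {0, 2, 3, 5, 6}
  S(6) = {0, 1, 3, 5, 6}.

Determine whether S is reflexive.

Yes

Reflexive: yes — every world is S-related to itself.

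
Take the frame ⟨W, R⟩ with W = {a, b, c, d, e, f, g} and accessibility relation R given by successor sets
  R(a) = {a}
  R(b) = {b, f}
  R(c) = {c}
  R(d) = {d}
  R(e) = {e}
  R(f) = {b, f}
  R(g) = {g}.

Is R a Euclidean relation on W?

Euclidean: yes — any two successors of a common world are R-related.

Yes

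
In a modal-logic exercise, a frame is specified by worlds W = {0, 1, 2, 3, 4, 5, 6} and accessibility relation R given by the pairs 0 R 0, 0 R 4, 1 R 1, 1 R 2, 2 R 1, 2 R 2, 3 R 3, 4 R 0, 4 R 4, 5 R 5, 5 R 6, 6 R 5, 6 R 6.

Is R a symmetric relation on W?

Yes

Symmetric: yes — every pair in R has its reverse in R.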